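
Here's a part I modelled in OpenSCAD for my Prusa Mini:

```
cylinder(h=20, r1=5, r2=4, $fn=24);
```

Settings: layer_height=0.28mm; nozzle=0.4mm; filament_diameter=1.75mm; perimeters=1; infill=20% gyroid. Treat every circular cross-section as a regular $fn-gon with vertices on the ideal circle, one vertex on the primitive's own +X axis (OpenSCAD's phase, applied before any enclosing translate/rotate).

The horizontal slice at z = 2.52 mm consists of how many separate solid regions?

At z = 2.52 mm: the cone: at t=0.126 of its height the radius interpolates to r₁+(r₂−r₁)t = 4.874, giving a regular 24-gon of that circumradius. The result has 1 disconnected region.

1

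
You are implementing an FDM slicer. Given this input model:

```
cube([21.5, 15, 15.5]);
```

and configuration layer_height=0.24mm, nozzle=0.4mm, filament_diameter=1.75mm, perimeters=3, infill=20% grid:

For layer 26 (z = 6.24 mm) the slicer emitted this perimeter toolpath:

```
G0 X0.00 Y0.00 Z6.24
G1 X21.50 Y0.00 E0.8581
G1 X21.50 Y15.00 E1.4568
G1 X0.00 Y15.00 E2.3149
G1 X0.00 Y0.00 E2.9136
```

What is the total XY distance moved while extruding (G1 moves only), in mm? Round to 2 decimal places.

73.00 mm

Sum the Euclidean lengths of each G1 segment: total = 73.00 mm.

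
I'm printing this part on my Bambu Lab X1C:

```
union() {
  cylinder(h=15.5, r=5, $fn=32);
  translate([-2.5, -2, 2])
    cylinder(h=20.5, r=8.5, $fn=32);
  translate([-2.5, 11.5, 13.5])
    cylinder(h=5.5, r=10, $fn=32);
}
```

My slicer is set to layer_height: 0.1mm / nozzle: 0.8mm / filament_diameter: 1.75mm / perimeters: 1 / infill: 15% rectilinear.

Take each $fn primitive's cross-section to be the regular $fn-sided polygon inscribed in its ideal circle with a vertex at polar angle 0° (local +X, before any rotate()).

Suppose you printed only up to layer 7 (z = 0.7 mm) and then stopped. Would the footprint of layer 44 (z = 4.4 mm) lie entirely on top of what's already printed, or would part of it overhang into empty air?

part overhangs

Compare the two slices. At z = 0.7: the r=5 cylinder gives a regular 32-gon of circumradius 5 (constant along its height) (area = (32/2)·5.000²·sin(360°/32) = 78.04 mm²); the cylinder at (-2.5, -2) does not reach this height (z outside [2, 22.5]); the cylinder at (-2.5, 11.5) is absent (z outside [13.5, 19]); Taking the union: only the r=5 cylinder is present, so the union is just that shape — area = 78.04 mm². At z = 4.4: the r=5 cylinder contributes a regular 32-gon of circumradius 5 (area = (32/2)·5.000²·sin(360°/32) = 78.04 mm²); the r=8.5 cylinder at (-2.5, -2) gives a regular 32-gon of circumradius 8.5 (constant along its height) (area = (32/2)·8.500²·sin(360°/32) = 225.52 mm²); the cylinder at (-2.5, 11.5) is not intersected at this z (z outside [13.5, 19]); Taking the union: the r=5 cylinder lies entirely inside the r=8.5 cylinder at (-2.5, -2), so the union is just the r=8.5 cylinder at (-2.5, -2) — area = 225.52 mm². Checking containment: at z = 4.4 the cross-section extends beyond the z = 0.7 cross-section by about 147.49 mm².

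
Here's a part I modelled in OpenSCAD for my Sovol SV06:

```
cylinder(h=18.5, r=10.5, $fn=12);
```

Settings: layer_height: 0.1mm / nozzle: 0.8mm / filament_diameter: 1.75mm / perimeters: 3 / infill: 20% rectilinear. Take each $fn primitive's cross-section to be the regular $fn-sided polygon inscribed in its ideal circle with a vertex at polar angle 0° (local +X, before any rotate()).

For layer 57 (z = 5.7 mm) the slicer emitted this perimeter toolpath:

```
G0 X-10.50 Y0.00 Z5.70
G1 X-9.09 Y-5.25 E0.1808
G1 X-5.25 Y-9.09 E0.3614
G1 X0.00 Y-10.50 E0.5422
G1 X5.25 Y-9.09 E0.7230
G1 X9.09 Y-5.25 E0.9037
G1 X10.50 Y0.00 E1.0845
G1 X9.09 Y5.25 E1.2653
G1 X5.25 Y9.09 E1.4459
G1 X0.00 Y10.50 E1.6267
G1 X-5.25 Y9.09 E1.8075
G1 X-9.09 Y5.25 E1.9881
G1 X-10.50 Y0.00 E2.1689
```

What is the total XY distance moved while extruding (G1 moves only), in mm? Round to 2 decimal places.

65.21 mm

Sum the Euclidean lengths of each G1 segment: total = 65.21 mm.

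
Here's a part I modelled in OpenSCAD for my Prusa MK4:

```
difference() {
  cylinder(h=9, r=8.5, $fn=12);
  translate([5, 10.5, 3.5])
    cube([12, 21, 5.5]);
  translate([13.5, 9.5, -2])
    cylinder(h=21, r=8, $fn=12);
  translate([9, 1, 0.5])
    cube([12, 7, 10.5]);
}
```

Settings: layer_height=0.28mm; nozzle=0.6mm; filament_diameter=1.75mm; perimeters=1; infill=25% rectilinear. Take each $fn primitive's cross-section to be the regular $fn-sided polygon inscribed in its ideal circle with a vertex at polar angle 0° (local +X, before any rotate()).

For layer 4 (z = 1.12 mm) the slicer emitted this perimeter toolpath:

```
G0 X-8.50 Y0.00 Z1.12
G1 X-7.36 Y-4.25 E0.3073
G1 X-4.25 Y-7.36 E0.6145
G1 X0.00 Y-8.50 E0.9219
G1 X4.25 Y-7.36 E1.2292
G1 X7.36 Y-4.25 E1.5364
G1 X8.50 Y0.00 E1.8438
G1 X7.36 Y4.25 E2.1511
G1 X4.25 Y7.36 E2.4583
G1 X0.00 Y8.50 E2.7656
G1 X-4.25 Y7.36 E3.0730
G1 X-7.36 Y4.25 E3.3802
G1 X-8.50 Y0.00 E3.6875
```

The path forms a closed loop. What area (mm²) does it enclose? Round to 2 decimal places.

216.71 mm²

Apply the shoelace formula to the sequence of (X, Y) vertices; enclosed area = 216.71 mm².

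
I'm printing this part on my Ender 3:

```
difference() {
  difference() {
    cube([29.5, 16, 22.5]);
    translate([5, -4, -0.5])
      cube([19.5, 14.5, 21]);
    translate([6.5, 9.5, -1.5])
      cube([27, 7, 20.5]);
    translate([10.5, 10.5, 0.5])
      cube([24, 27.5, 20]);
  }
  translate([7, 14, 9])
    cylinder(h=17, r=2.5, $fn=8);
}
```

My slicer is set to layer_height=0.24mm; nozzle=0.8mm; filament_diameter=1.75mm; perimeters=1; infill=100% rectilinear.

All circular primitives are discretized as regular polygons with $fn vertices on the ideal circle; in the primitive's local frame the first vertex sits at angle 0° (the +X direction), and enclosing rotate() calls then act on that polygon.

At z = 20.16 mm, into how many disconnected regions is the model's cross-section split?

At z = 20.16 mm: the cube is present — its section is the full 29.5×16 rectangle; the 19.5×14.5 cube at (5, -4) contributes its full rectangle; the cube at (6.5, 9.5) does not reach this height (z outside [-1.5, 19]); the cube at (10.5, 10.5) is present — its section is the full 24×27.5 rectangle; Subtracting the remaining from the first: starting from the 29.5×16 cube, the 19.5×14.5 cube at (5, -4) partially overlaps it — only the 204.75 mm² overlap (of its 282.75 mm²) is removed, clipping the outline; the 24×27.5 cube at (10.5, 10.5) partially overlaps it — only the 104.50 mm² overlap (of its 660.00 mm²) is removed, clipping the outline — 2 connected regions; the cylinder at (7, 14): section is a regular 8-gon, circumradius r=2.5; Taking the first minus the rest: starting from the result so far, the r=2.5 cylinder at (7, 14) partially overlaps it — only the 17.07 mm² overlap (of its 17.68 mm²) is removed, clipping the outline — 2 connected regions. The result has 2 disconnected regions.

2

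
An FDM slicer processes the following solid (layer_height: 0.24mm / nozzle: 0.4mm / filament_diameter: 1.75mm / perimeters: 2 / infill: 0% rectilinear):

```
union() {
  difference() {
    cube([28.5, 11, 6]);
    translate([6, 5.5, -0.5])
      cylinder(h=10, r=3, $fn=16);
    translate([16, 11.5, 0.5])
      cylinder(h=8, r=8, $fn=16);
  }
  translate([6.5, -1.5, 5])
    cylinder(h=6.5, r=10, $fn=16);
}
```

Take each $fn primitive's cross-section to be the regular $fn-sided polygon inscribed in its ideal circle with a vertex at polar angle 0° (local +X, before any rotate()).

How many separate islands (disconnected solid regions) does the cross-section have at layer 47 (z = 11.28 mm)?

At z = 11.28 mm: the cube is not intersected at this z (z outside [0, 6]); the cylinder at (6, 5.5) is not intersected at this z (z outside [-0.5, 9.5]); the cylinder at (16, 11.5) is not intersected at this z (z outside [0.5, 8.5]); Subtracting the remaining from the first: the first operand is absent here, so nothing remains; the r=10 cylinder at (6.5, -1.5) contributes a regular 16-gon of circumradius 10; Combining (union): only the r=10 cylinder at (6.5, -1.5) is present, so the union is just that shape — 1 connected region. Overall, the cross-section is a single solid region. Island count = 1.

1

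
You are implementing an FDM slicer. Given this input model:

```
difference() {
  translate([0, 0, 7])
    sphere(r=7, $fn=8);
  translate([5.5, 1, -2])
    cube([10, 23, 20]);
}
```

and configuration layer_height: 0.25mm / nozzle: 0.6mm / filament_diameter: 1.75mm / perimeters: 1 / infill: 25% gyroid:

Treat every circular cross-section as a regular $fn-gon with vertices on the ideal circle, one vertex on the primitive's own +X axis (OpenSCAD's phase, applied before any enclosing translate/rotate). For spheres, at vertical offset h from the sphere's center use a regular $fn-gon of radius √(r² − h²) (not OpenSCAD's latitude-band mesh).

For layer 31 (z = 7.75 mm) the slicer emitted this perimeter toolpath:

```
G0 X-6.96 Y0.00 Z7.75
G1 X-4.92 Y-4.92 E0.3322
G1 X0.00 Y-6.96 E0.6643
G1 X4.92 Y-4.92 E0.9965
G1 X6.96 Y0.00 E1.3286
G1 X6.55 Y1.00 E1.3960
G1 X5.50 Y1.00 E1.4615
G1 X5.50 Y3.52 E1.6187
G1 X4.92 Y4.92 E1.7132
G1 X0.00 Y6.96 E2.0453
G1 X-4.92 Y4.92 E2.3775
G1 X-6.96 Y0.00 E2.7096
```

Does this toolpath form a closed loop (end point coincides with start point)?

yes

Start point (G0): (-6.96, 0.00). End point (last G1): the path returns to the start — closed.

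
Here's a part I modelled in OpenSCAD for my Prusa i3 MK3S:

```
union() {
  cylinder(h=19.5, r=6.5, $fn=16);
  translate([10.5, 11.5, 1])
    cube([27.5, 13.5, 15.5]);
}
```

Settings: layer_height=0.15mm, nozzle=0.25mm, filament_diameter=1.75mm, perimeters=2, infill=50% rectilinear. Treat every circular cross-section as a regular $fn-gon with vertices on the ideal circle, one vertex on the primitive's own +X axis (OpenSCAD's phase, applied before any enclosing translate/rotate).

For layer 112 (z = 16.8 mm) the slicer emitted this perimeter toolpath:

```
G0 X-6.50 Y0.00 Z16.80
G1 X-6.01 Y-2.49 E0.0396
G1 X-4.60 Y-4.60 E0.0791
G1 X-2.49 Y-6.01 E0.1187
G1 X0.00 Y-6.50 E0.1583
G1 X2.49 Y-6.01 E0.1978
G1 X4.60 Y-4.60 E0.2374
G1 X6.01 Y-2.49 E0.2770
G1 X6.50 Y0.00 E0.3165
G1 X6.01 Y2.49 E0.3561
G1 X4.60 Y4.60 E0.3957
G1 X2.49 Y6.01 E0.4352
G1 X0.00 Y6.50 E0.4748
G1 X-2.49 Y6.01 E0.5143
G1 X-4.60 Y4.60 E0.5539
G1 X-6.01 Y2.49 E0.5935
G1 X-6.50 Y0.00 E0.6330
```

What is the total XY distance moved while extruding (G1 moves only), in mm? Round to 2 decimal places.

Sum the Euclidean lengths of each G1 segment: total = 40.60 mm.

40.60 mm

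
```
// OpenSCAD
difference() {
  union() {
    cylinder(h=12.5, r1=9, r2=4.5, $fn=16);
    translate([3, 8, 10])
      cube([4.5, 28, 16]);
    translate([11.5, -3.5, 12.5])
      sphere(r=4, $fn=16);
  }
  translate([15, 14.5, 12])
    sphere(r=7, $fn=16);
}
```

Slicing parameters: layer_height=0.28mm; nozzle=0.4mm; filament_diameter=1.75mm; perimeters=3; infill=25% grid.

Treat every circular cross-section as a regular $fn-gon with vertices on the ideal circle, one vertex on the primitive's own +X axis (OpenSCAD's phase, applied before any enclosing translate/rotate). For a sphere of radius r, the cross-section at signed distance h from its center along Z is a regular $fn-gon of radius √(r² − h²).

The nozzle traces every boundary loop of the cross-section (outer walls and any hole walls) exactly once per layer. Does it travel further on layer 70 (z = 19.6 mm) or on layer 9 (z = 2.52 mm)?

Layer 70 (z = 19.6): the cone is absent (z outside [0, 12.5]); the 4.5×28 cube at (3, 8) contributes its full rectangle (perimeter 65.00 mm); the sphere at (11.5, -3.5) does not reach this height (|z−center|=7.100 > r=4); Merging all regions: only the 4.5×28 cube at (3, 8) is present, so the union is just that shape — boundary = 65.00 mm; the sphere at (15, 14.5) is absent (|z−center|=7.600 > r=7); After the difference (first − rest): none of the subtracted shapes is present at this height, so that combined region is unchanged — boundary = 65.00 mm. So its perimeter = 65.00 mm. Layer 9 (z = 2.52): the cone contributes a regular 16-gon of circumradius 8.093 (interpolated between r1=9 and r2=4.5 at t=0.202) (perimeter = 2·16·8.093·sin(180°/16) = 50.52 mm); the cube at (3, 8) does not reach this height (z outside [10, 26]); the sphere at (11.5, -3.5) is not intersected at this z (|z−center|=9.980 > r=4); Taking the union: only the cone is present, so the union is just that shape — boundary = 50.52 mm; the sphere at (15, 14.5) is absent (|z−center|=9.480 > r=7); Subtracting the remaining from the first: none of the subtracted shapes is present at this height, so the result so far is unchanged — boundary = 50.52 mm. So its perimeter = 50.52 mm. Layer 70 is larger (65.00 vs 50.52 mm).

layer 70 (z = 19.6 mm)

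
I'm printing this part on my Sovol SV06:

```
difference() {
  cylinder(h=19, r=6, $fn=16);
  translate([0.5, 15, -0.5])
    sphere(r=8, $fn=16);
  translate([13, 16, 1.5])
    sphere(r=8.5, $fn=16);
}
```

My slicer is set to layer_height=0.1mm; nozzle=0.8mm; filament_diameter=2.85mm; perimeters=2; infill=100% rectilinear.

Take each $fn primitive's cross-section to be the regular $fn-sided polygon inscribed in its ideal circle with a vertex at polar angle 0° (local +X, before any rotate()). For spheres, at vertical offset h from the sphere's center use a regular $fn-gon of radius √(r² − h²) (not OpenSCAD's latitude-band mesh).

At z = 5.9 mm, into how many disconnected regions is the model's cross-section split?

At z = 5.9 mm: the r=6 cylinder contributes a regular 16-gon of circumradius 6; the r=8 sphere at (0.5, 15) contributes a regular 16-gon of circumradius √(8²−6.4²) = 4.800; the sphere at (13, 16): section is a regular 16-gon, circumradius = √(r²−h²) = √(8.5²−4.4²) = 7.273; Subtracting the remaining from the first: starting from the r=6 cylinder, the r=8 sphere at (0.5, 15) misses the remaining region (no effect); the r=8.5 sphere at (13, 16) misses the remaining region (no effect) — 1 connected region. The result has 1 disconnected region.

1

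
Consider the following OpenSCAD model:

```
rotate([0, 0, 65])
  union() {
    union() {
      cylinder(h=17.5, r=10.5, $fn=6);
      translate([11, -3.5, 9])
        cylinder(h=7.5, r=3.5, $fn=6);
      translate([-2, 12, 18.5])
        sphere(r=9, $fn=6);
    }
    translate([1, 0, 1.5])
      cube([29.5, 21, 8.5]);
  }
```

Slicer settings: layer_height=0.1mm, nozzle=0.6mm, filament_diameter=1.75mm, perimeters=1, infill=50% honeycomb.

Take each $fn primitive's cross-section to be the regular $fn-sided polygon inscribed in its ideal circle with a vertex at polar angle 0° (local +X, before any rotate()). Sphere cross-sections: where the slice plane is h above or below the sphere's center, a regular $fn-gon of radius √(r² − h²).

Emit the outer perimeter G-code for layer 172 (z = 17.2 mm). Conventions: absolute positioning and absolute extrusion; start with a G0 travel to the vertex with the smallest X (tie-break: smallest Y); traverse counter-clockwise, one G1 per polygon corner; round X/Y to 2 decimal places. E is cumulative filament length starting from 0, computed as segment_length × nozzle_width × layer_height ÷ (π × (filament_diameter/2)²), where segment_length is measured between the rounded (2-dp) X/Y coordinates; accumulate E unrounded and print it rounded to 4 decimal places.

G0 X-20.59 Y2.48 Z17.20
G1 X-15.48 Y-4.81 E0.2221
G1 X-8.18 Y-4.17 E0.4049
G1 X-4.44 Y-9.52 E0.5677
G1 X6.02 Y-8.60 E0.8296
G1 X10.46 Y0.92 E1.0917
G1 X4.44 Y9.52 E1.3535
G1 X-6.02 Y8.60 E1.6155
G1 X-6.03 Y8.58 E1.6160
G1 X-7.96 Y11.33 E1.6998
G1 X-16.83 Y10.55 E1.9220
G1 X-20.59 Y2.48 E2.1440

At z = 17.2 mm: the cylinder: section is a regular 6-gon, circumradius r=10.5; the cylinder at (11, -3.5) is not intersected at this z (z outside [9, 16.5]); the sphere at (-2, 12): section is a regular 6-gon, circumradius = √(r²−h²) = √(9²−1.3²) = 8.906; Taking the union: the regions partially overlap (shared area 49.28 mm²), so overlapping operands fuse into one piece — 1 connected region; the cube at (1, 0) is not intersected at this z (z outside [1.5, 10]); Combining (union): only that combined region is present, so the union is just that shape — 1 connected region; (whole slice rotated 65° about Z — lengths, areas and connectivity unchanged). The outline is a single polygon with 11 vertices. Extrusion per mm of travel: 0.6 × 0.1 / (π × 0.875²) = 0.024945. Accumulating E over each segment gives final E = 2.1440.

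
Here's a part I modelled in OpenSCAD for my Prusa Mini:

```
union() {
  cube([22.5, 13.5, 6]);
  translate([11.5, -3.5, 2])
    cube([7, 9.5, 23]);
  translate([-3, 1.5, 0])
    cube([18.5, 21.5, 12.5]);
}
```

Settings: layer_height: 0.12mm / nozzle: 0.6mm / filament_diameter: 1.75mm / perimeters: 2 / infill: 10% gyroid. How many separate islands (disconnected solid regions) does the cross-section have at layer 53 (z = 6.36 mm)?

At z = 6.36 mm: the cube is not intersected at this z (z outside [0, 6]); the cube at (11.5, -3.5) is present — its section is the full 7×9.5 rectangle; the cube at (-3, 1.5) is present — its section is the full 18.5×21.5 rectangle; Merging all regions: the regions partially overlap (shared area 18.00 mm²), so overlapping operands fuse into one piece — 1 connected region. Overall, the cross-section is a single solid region. Island count = 1.

1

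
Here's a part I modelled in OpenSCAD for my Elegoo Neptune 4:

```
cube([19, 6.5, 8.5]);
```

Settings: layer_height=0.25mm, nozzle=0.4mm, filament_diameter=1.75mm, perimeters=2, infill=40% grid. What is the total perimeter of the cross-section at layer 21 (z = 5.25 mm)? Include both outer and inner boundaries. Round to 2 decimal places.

At z = 5.25 mm: the cube is present — its section is the full 19×6.5 rectangle (perimeter 51.00 mm). Overall, the cross-section is a single solid region. Total boundary length (outer) = 51.00 mm.

51.00 mm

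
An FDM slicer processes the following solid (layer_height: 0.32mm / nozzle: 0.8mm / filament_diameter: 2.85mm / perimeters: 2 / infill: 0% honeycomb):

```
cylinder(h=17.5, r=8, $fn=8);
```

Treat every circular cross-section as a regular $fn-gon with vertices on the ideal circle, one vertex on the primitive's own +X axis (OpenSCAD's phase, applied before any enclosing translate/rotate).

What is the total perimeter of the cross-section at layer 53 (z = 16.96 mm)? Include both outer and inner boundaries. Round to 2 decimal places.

At z = 16.96 mm: the r=8 cylinder contributes a regular 8-gon of circumradius 8 (perimeter = 2·8·8.000·sin(180°/8) = 48.98 mm). Overall, the cross-section is a single solid region. Total boundary length (outer) = 48.98 mm.

48.98 mm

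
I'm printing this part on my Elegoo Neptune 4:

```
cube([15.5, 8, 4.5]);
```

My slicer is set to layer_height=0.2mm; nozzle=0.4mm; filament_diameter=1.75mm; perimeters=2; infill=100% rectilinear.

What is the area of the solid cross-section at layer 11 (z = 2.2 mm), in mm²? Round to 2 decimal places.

At z = 2.2 mm: the 15.5×8 cube contributes its full rectangle (area 124.00 mm²). Overall, the cross-section is a single solid region. Net area = 124.00 mm².

124.00 mm²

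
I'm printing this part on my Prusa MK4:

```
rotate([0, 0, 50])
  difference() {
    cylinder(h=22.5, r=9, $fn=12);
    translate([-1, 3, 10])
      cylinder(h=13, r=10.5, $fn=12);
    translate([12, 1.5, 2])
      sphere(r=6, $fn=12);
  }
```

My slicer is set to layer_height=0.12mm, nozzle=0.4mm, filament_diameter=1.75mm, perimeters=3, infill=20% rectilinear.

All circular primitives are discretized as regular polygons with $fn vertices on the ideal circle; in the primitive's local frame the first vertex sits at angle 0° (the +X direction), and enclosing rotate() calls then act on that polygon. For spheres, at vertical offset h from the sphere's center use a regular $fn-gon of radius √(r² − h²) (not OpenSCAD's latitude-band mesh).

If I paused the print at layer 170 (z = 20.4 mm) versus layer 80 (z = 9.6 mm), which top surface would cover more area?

Layer 170 (z = 20.4): the r=9 cylinder contributes a regular 12-gon of circumradius 9 (area = (12/2)·9.000²·sin(360°/12) = 243.00 mm²); the cylinder at (-1, 3): section is a regular 12-gon, circumradius r=10.5 (area = (12/2)·10.500²·sin(360°/12) = 330.75 mm²); the sphere at (12, 1.5) does not reach this height (|z−center|=18.400 > r=6); After the difference (first − rest): starting from the r=9 cylinder (243.00 mm²), the r=10.5 cylinder at (-1, 3) partially overlaps it — only the 220.34 mm² overlap (of its 330.75 mm²) is removed, clipping the outline — area = 22.66 mm²; (rotated 50° about Z; rotation is an isometry so areas/perimeters/island counts are preserved). So its area = 22.66 mm². Layer 80 (z = 9.6): the r=9 cylinder gives a regular 12-gon of circumradius 9 (constant along its height) (area = (12/2)·9.000²·sin(360°/12) = 243.00 mm²); the cylinder at (-1, 3) is not intersected at this z (z outside [10, 23]); the sphere at (12, 1.5) does not reach this height (|z−center|=7.600 > r=6); Subtracting the remaining from the first: none of the subtracted shapes is present at this height, so the r=9 cylinder is unchanged — area = 243.00 mm²; (whole slice rotated 50° about Z — lengths, areas and connectivity unchanged). So its area = 243.00 mm². Layer 80 is larger (243.00 vs 22.66 mm²).

layer 80 (z = 9.6 mm)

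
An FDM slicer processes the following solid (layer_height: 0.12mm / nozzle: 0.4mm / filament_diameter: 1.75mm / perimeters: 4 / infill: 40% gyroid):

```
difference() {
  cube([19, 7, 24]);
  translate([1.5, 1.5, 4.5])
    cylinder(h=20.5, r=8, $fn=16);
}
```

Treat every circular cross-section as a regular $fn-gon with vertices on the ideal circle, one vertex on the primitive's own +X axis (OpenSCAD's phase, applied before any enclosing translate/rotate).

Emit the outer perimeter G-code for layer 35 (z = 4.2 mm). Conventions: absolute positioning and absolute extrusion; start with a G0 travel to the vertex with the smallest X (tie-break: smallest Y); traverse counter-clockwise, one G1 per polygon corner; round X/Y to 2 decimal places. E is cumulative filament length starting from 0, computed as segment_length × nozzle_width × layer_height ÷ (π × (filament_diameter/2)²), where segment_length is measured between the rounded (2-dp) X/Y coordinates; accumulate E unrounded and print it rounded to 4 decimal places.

G0 X0.00 Y0.00 Z4.20
G1 X19.00 Y0.00 E0.3792
G1 X19.00 Y7.00 E0.5189
G1 X0.00 Y7.00 E0.8980
G1 X0.00 Y0.00 E1.0377

At z = 4.2 mm: the cube (footprint 19×7) is included at this height; the cylinder at (1.5, 1.5) is not intersected at this z (z outside [4.5, 25]); Subtracting the remaining from the first: none of the subtracted shapes is present at this height, so the 19×7 cube is unchanged — 1 connected region. The outline is a single polygon with 4 vertices. Extrusion per mm of travel: 0.4 × 0.12 / (π × 0.875²) = 0.019956. Accumulating E over each segment gives final E = 1.0377.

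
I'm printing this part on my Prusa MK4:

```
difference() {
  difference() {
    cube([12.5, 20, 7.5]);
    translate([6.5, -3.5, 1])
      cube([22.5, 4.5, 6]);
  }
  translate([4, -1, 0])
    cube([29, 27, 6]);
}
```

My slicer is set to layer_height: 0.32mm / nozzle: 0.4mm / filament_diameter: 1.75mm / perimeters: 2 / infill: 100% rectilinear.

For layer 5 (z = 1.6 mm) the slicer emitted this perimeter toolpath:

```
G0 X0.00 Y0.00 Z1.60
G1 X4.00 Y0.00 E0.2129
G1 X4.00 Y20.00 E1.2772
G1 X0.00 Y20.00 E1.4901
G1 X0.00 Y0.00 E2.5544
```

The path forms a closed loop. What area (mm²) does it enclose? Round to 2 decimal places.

80.00 mm²

Apply the shoelace formula to the sequence of (X, Y) vertices; enclosed area = 80.00 mm².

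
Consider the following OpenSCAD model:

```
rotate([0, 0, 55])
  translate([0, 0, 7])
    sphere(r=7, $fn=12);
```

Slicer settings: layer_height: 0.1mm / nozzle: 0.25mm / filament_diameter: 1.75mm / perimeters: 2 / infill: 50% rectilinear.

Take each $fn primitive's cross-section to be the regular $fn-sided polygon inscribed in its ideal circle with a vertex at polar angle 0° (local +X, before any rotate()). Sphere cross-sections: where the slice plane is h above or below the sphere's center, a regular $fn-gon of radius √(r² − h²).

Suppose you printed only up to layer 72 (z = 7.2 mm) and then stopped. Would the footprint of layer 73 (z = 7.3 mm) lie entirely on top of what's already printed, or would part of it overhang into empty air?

Compare the two slices. At z = 7.2: the sphere: section is a regular 12-gon, circumradius = √(r²−h²) = √(7²−0.2²) = 6.997 (area = (12/2)·6.997²·sin(360°/12) = 146.88 mm²); (whole slice rotated 55° about Z — lengths, areas and connectivity unchanged). At z = 7.3: the r=7 sphere slices to a regular 12-gon of circumradius 6.994 (√(r²−h²) with h=0.3 from center) (area = (12/2)·6.994²·sin(360°/12) = 146.73 mm²); (whole slice rotated 55° about Z — lengths, areas and connectivity unchanged). Checking containment: the cross-section at z = 7.3 is a subset of the cross-section at z = 7.2.

entirely on top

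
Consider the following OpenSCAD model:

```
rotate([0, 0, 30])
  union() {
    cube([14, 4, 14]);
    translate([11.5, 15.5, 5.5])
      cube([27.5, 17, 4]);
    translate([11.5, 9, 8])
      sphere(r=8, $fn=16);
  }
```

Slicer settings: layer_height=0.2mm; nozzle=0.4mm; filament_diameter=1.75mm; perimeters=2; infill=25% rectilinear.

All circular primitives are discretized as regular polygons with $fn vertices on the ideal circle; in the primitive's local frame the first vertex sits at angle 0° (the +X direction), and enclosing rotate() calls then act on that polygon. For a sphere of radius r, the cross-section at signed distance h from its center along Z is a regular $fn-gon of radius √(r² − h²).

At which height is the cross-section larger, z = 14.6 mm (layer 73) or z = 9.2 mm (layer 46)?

layer 46 (z = 9.2 mm)

Layer 73 (z = 14.6): the cube does not reach this height (z outside [0, 14]); the cube at (11.5, 15.5) is not intersected at this z (z outside [5.5, 9.5]); the sphere at (11.5, 9): section is a regular 16-gon, circumradius = √(r²−h²) = √(8²−6.6²) = 4.521 (area = (16/2)·4.521²·sin(360°/16) = 62.58 mm²); Combining (union): only the r=8 sphere at (11.5, 9) is present, so the union is just that shape — area = 62.58 mm²; (whole slice rotated 30° about Z — lengths, areas and connectivity unchanged). So its area = 62.58 mm². Layer 46 (z = 9.2): the 14×4 cube contributes its full rectangle (area 56.00 mm²); the cube at (11.5, 15.5) is present — its section is the full 27.5×17 rectangle (area 467.50 mm²); the sphere at (11.5, 9): section is a regular 16-gon, circumradius = √(r²−h²) = √(8²−1.2²) = 7.909 (area = (16/2)·7.909²·sin(360°/16) = 191.53 mm²); Taking the union: the regions partially overlap — summed areas 715.03 mm² minus the doubly-counted overlap 22.23 mm² gives 692.80 mm² — area = 692.80 mm²; (whole slice rotated 30° about Z — lengths, areas and connectivity unchanged). So its area = 692.80 mm². Layer 46 is larger (692.80 vs 62.58 mm²).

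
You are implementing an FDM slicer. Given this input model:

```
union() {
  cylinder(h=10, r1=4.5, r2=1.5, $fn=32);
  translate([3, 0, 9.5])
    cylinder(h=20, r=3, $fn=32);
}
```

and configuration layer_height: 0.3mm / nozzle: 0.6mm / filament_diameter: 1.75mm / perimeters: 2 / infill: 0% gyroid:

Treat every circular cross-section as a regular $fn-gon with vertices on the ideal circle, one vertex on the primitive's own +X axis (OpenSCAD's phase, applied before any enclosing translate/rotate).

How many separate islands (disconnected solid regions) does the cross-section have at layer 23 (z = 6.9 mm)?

At z = 6.9 mm: the cone (r1=4.5→r2=1.5) has section circumradius 2.430 here — a regular 32-gon; the cylinder at (3, 0) is not intersected at this z (z outside [9.5, 29.5]); Merging all regions: only the cone is present, so the union is just that shape — 1 connected region. Overall, the cross-section is a single solid region. Island count = 1.

1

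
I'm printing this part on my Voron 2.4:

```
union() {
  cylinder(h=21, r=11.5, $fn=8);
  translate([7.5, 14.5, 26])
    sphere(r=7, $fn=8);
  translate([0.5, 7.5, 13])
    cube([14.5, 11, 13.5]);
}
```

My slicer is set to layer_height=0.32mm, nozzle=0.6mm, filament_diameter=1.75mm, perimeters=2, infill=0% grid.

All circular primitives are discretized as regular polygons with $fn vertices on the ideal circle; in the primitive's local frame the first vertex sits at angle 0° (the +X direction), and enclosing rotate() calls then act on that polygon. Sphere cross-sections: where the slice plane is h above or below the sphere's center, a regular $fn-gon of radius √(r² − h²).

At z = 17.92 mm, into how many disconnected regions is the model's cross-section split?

1

At z = 17.92 mm: the r=11.5 cylinder gives a regular 8-gon of circumradius 11.5 (constant along its height); the sphere at (7.5, 14.5) does not reach this height (|z−center|=8.080 > r=7); the 14.5×11 cube at (0.5, 7.5) contributes its full rectangle; Merging all regions: the regions partially overlap (shared area 16.97 mm²), so overlapping operands fuse into one piece — 1 connected region. The result has 1 disconnected region.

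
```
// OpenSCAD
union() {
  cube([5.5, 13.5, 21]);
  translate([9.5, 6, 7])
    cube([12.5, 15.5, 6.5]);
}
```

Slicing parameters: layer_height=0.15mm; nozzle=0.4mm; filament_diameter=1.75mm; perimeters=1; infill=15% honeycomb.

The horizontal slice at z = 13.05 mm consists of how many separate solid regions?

At z = 13.05 mm: the 5.5×13.5 cube contributes its full rectangle; the cube at (9.5, 6) (footprint 12.5×15.5) is included at this height; Merging all regions: the 2 present regions are separate (no shared area or edge), so areas and boundary lengths simply add and each stays a separate island — 2 connected regions. The result has 2 disconnected regions.

2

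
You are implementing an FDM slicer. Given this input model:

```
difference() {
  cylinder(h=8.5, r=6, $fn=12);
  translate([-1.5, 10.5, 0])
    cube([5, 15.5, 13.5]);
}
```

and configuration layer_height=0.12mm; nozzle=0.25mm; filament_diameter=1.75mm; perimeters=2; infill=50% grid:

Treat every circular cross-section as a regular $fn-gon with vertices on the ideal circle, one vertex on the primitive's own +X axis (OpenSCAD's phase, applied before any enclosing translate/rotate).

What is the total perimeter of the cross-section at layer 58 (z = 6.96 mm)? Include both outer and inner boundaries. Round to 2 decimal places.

At z = 6.96 mm: the r=6 cylinder contributes a regular 12-gon of circumradius 6 (perimeter = 2·12·6.000·sin(180°/12) = 37.27 mm); the cube at (-1.5, 10.5) (footprint 5×15.5) is included at this height (perimeter 41.00 mm); After the difference (first − rest): starting from the r=6 cylinder, the 5×15.5 cube at (-1.5, 10.5) misses the remaining region (no effect) — boundary = 37.27 mm. Overall, the cross-section is a single solid region. Total boundary length (outer) = 37.27 mm.

37.27 mm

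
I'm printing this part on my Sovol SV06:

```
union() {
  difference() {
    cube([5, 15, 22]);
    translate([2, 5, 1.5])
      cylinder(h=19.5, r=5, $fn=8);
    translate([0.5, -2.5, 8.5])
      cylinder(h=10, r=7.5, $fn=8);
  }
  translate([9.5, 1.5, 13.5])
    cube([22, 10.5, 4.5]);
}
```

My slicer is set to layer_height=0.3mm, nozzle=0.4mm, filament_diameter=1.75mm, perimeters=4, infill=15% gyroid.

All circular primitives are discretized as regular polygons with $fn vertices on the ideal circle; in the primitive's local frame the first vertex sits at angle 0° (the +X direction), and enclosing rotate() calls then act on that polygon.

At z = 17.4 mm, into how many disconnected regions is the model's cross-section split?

At z = 17.4 mm: the cube (footprint 5×15) is included at this height; the r=5 cylinder at (2, 5) gives a regular 8-gon of circumradius 5 (constant along its height); the r=7.5 cylinder at (0.5, -2.5) contributes a regular 8-gon of circumradius 7.5; Subtracting the remaining from the first: starting from the 5×15 cube, the r=5 cylinder at (2, 5) partially overlaps it — only the 44.62 mm² overlap (of its 70.71 mm²) is removed, clipping the outline; the r=7.5 cylinder at (0.5, -2.5) partially overlaps it — only the 2.69 mm² overlap (of its 159.10 mm²) is removed, clipping the outline — 1 connected region; the 22×10.5 cube at (9.5, 1.5) contributes its full rectangle; Combining (union): the 2 present regions are separate (no shared area or edge), so areas and boundary lengths simply add and each stays a separate island — 2 connected regions. The result has 2 disconnected regions.

2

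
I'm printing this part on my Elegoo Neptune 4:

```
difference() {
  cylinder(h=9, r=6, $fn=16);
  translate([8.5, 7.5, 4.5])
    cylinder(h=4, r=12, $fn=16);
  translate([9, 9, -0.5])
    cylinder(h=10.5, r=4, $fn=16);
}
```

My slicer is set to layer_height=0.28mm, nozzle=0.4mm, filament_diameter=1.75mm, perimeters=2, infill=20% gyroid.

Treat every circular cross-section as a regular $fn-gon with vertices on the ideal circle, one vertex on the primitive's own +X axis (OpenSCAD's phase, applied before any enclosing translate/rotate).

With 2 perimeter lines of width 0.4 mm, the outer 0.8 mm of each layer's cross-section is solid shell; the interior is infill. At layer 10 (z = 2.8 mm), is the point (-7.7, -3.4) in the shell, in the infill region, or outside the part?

outside

At z = 2.8 mm: the r=6 cylinder gives a regular 16-gon of circumradius 6 (constant along its height); the cylinder at (8.5, 7.5) is absent (z outside [4.5, 8.5]); the cylinder at (9, 9): section is a regular 16-gon, circumradius r=4; Subtracting the remaining from the first: starting from the r=6 cylinder, the r=4 cylinder at (9, 9) misses the remaining region (no effect) — 1 connected region. Overall, the cross-section is a single solid region. The nearest boundary edge runs (-4.24, -4.24)→(-5.54, -2.30); distance from the point to it = 2.42 mm. The point is not inside any of the regions above, so it lies outside the cross-section (2.42 mm from the nearest boundary).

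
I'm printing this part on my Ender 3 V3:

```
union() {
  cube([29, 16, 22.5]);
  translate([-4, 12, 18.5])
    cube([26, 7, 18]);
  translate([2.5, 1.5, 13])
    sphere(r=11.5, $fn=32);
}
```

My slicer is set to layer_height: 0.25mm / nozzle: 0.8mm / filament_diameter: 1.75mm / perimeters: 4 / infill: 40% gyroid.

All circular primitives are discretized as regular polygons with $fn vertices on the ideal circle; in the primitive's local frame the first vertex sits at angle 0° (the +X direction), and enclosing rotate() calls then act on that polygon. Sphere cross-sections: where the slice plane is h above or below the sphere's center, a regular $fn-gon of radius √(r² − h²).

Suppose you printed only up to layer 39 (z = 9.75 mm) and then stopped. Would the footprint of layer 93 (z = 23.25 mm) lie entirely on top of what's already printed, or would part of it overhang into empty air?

part overhangs

Compare the two slices. At z = 9.75: the 29×16 cube contributes its full rectangle (area 464.00 mm²); the cube at (-4, 12) is not intersected at this z (z outside [18.5, 36.5]); the sphere at (2.5, 1.5): section is a regular 32-gon, circumradius = √(r²−h²) = √(11.5²−3.25²) = 11.031 (area = (32/2)·11.031²·sin(360°/32) = 379.84 mm²); Combining (union): the regions partially overlap — summed areas 843.84 mm² minus the doubly-counted overlap 142.40 mm² gives 701.44 mm² — area = 701.44 mm². At z = 23.25: the cube is not intersected at this z (z outside [0, 22.5]); the cube at (-4, 12) is present — its section is the full 26×7 rectangle (area 182.00 mm²); the r=11.5 sphere at (2.5, 1.5) contributes a regular 32-gon of circumradius √(11.5²−10.25²) = 5.214 (area = (32/2)·5.214²·sin(360°/32) = 84.86 mm²); Combining (union): the 2 present regions are separate (no shared area or edge), so areas and boundary lengths simply add and each stays a separate island — area = 266.86 mm². Checking containment: at z = 23.25 the cross-section extends beyond the z = 9.75 cross-section by about 93.92 mm².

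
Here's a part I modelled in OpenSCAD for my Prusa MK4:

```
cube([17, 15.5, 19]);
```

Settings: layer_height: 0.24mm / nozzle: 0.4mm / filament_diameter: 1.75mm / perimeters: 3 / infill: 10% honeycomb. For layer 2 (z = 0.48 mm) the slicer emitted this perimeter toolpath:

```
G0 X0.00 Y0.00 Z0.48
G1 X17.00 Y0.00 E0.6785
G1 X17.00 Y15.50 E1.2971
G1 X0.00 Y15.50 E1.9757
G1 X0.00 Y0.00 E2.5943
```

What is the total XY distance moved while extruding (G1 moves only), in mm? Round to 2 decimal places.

65.00 mm

Sum the Euclidean lengths of each G1 segment: total = 65.00 mm.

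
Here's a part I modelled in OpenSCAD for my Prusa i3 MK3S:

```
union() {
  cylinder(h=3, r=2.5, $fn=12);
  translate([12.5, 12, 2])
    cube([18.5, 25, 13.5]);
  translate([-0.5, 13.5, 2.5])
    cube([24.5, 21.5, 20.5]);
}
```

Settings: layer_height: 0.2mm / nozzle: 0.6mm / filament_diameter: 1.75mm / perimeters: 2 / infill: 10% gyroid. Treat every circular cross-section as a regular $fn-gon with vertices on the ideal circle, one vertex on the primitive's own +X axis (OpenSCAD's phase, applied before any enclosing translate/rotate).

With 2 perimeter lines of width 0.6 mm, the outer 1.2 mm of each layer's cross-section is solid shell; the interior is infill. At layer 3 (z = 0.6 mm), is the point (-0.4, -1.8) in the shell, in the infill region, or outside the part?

At z = 0.6 mm: the r=2.5 cylinder contributes a regular 12-gon of circumradius 2.5; the cube at (12.5, 12) is not intersected at this z (z outside [2, 15.5]); the cube at (-0.5, 13.5) is absent (z outside [2.5, 23]); Merging all regions: only the r=2.5 cylinder is present, so the union is just that shape — 1 connected region. Overall, the cross-section is a single solid region. The nearest boundary edge runs (-1.25, -2.17)→(-0.00, -2.50); distance from the point to it = 0.57 mm. The point is inside the cross-section, 0.57 mm from the nearest boundary — within the 1.2 mm shell band (2 × 0.6).

shell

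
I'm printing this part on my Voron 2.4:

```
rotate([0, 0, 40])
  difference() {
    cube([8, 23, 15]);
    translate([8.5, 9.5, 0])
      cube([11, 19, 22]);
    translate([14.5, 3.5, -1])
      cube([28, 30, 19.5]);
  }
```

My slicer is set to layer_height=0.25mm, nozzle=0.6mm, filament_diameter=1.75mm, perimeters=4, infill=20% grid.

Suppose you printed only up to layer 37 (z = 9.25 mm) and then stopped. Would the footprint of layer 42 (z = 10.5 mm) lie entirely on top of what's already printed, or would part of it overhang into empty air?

entirely on top

Compare the two slices. At z = 9.25: the 8×23 cube contributes its full rectangle (area 184.00 mm²); the 11×19 cube at (8.5, 9.5) contributes its full rectangle (area 209.00 mm²); the cube at (14.5, 3.5) is present — its section is the full 28×30 rectangle (area 840.00 mm²); Taking the first minus the rest: starting from the 8×23 cube (184.00 mm²), the 11×19 cube at (8.5, 9.5) misses the remaining region (no effect); the 28×30 cube at (14.5, 3.5) misses the remaining region (no effect) — area = 184.00 mm²; (rotated 40° about Z; rotation is an isometry so areas/perimeters/island counts are preserved). At z = 10.5: the 8×23 cube contributes its full rectangle (area 184.00 mm²); the 11×19 cube at (8.5, 9.5) contributes its full rectangle (area 209.00 mm²); the cube at (14.5, 3.5) is present — its section is the full 28×30 rectangle (area 840.00 mm²); Subtracting the remaining from the first: starting from the 8×23 cube (184.00 mm²), the 11×19 cube at (8.5, 9.5) misses the remaining region (no effect); the 28×30 cube at (14.5, 3.5) misses the remaining region (no effect) — area = 184.00 mm²; (whole slice rotated 40° about Z — lengths, areas and connectivity unchanged). Checking containment: the cross-section at z = 10.5 is a subset of the cross-section at z = 9.25.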